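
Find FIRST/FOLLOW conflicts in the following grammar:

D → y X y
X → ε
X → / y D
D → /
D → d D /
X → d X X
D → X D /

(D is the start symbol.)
A FIRST/FOLLOW conflict occurs when a non-terminal N has a nullable alternative N → β (β ⇒* ε) and another alternative N → α with FIRST(α) ∩ FOLLOW(N) ≠ ∅: on such a lookahead the parser cannot decide between expanding α and letting N vanish via β.

Nullable non-terminals: X.

X: nullable alternative(s) X → ε; FOLLOW(X) = { '/', 'd', 'y' }
  X → ε: FIRST \ {ε} = { } — this is the only nullable alternative, skip
  X → / y D: FIRST \ {ε} = { '/' } — overlaps FOLLOW(X) on { '/' }: CONFLICT
  X → d X X: FIRST \ {ε} = { 'd' } — overlaps FOLLOW(X) on { 'd' }: CONFLICT

D has no nullable alternative, so no FIRST/FOLLOW check is needed there.

So the grammar has 2 FIRST/FOLLOW conflicts (marked CONFLICT above).

Answer: Yes. X → '/' y D with FOLLOW(X) on { '/' }; X → d X X with FOLLOW(X) on { 'd' }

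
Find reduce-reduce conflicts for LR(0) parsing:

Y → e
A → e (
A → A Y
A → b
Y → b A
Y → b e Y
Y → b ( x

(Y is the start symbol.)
No reduce-reduce conflicts

Augment with Y' → Y and build the canonical LR(0) collection (I0 = CLOSURE({[Y' → . Y]}), then GOTO on every symbol after a dot until no new states appear). It has 12 states:
  I0: { [Y → . b ( x], [Y → . b A], [Y → . b e Y], [Y → . e], [Y' → . Y] }  — shift
  I1: { [Y' → Y .] }  — accept
  I2: { [A → . A Y], [A → . b], [A → . e (], [Y → b . ( x], [Y → b . A], [Y → b . e Y] }  — shift
  I3: { [Y → e .] }  — reduce
  I4: { [Y → b ( . x] }  — shift
  I5: { [A → A . Y], [Y → . b ( x], [Y → . b A], [Y → . b e Y], [Y → . e], [Y → b A .] }  — shift, reduce
  I6: { [A → b .] }  — reduce
  I7: { [A → e . (], [Y → . b ( x], [Y → . b A], [Y → . b e Y], [Y → . e], [Y → b e . Y] }  — shift
  I8: { [A → e ( .] }  — reduce
  I9: { [Y → b e Y .] }  — reduce
  I10: { [A → A Y .] }  — reduce
  I11: { [Y → b ( x .] }  — reduce

No state contains more than one complete item.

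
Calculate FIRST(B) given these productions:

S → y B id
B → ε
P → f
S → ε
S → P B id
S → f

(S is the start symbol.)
To compute FIRST(B), examine every production with B on the left-hand side, reading each right-hand side left to right until a non-nullable symbol is reached.

From B → ε:
  - ε-production, so ε ∈ FIRST(B)

Collecting: FIRST(B) = { ε }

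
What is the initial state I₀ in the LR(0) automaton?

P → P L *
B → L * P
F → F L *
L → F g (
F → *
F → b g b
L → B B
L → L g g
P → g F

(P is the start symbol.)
First, augment the grammar with P' → P
I₀ = CLOSURE({ [P' → . P] }):
  [P' → . P] has the dot before P: add [P → . P L *], [P → . g F]
No further items can be added.

I₀ = { [P → . P L *], [P → . g F], [P' → . P] }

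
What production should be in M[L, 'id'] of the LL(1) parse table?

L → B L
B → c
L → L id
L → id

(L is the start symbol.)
To find M[L, 'id'], we find productions for L where 'id' is in the predict set (PREDICT(N → α) = (FIRST(α) \ {ε}) ∪ (FOLLOW(N) if α ⇒* ε)).

Relevant sets:
  FIRST(B) = { 'c' }
  FIRST(L) = { 'c', 'id' }

L → B L: PREDICT = { 'c' }
L → L id: PREDICT = { 'c', 'id' }
  'id' is in predict set, so this production goes in M[L, 'id']
L → id: PREDICT = { 'id' }
  'id' is in predict set, so this production goes in M[L, 'id']

M[L, 'id'] = L → L id, L → id  (a multiply-defined cell — the grammar is not LL(1))

Answer: L → L id, L → id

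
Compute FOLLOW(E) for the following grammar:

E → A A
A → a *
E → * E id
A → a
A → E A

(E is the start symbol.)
To compute FOLLOW(E), find every occurrence of E on a right-hand side N → α E β: add FIRST(β) \ {ε}, and if β is empty or nullable also add FOLLOW(N). Iterate to a fixed point.

E is the start symbol, so $ ∈ FOLLOW(E).
In E → * E id: E is followed by id, add FIRST(id) \ {ε} = { 'id' }
In A → E A: E is followed by A, add FIRST(A) \ {ε} = { '*', 'a' }

Taking the union: FOLLOW(E) = { $, '*', 'a', 'id' }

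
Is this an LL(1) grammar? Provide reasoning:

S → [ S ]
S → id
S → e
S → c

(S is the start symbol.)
Yes, the grammar is LL(1).

A grammar is LL(1) if for each non-terminal N with multiple productions, the predict sets of those productions are pairwise disjoint, where PREDICT(N → α) = (FIRST(α) \ {ε}) ∪ (FOLLOW(N) if α ⇒* ε).

For S:
  PREDICT(S → '[' S ']') = { '[' }
  PREDICT(S → id) = { 'id' }
  PREDICT(S → e) = { 'e' }
  PREDICT(S → c) = { 'c' }

All predict sets are disjoint. The grammar IS LL(1).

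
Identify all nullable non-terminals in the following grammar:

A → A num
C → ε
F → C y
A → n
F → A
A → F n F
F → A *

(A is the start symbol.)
A non-terminal is nullable if it can derive ε (the empty string): either it has an ε-production, or it has a production whose right-hand side consists entirely of nullable non-terminals.

ε-productions: C → ε
So C is immediately nullable.
No further non-terminal can be added: every production for the remaining non-terminals contains a terminal or a non-nullable non-terminal.
Nullable = { 'C' }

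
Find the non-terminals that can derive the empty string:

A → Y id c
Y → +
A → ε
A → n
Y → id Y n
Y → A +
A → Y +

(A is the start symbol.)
{ 'A' }

ε-productions: A → ε
So A is immediately nullable.
No further non-terminal can be added: every production for the remaining non-terminals contains a terminal or a non-nullable non-terminal.
Nullable = { 'A' }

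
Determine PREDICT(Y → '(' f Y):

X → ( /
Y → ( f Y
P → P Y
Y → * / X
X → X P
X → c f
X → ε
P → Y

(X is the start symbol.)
PREDICT(Y → '(' f Y) = (FIRST(RHS) \ {ε}) ∪ (FOLLOW(Y) if ε ∈ FIRST(RHS), i.e. RHS ⇒* ε)
FIRST('(' f Y) = { '(' }
ε ∉ FIRST('(' f Y), so FOLLOW(Y) is not added.
PREDICT(Y → '(' f Y) = { '(' }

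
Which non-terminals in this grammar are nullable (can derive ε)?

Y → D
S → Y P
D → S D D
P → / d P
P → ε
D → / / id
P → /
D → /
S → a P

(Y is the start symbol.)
A non-terminal is nullable if it can derive ε (the empty string): either it has an ε-production, or it has a production whose right-hand side consists entirely of nullable non-terminals.

ε-productions: P → ε
So P is immediately nullable.
No further non-terminal can be added: every production for the remaining non-terminals contains a terminal or a non-nullable non-terminal.
Nullable = { 'P' }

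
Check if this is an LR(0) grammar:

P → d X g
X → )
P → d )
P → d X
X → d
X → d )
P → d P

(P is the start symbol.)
No. Reduce-reduce conflict: [P → d ) .] and [X → ) .]

A grammar is LR(0) if no state in the canonical LR(0) collection has:
  - both a shift item (dot before a terminal) and a complete item (shift-reduce conflict), or
  - two or more complete items (reduce-reduce conflict; the accept item [P' → P .] counts as a complete item here).

Augment with P' → P and build the canonical LR(0) collection (I0 = CLOSURE({[P' → . P]}), then GOTO on every symbol after a dot until no new states appear). It has 9 states:
  I0: { [P → . d )], [P → . d P], [P → . d X g], [P → . d X], [P' → . P] }  — shift
  I1: { [P' → P .] }  — accept
  I2: { [P → . d )], [P → . d P], [P → . d X g], [P → . d X], [P → d . )], [P → d . P], [P → d . X g], [P → d . X], [X → . )], [X → . d )], [X → . d] }  — shift
  I3: { [P → d ) .], [X → ) .] }  — 2 reduces
  I4: { [P → d P .] }  — reduce
  I5: { [P → d X . g], [P → d X .] }  — shift, reduce
  I6: { [P → . d )], [P → . d P], [P → . d X g], [P → . d X], [P → d . )], [P → d . P], [P → d . X g], [P → d . X], [X → . )], [X → . d )], [X → . d], [X → d . )], [X → d .] }  — shift, reduce
  I7: { [P → d ) .], [X → ) .], [X → d ) .] }  — 3 reduces
  I8: { [P → d X g .] }  — reduce

Conflict in state I3:
  Reduce-reduce conflict: [P → d ) .] and [X → ) .]
So the grammar is NOT LR(0).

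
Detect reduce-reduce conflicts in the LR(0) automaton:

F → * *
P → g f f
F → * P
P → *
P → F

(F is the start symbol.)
Augment with F' → F and build the canonical LR(0) collection (I0 = CLOSURE({[F' → . F]}), then GOTO on every symbol after a dot until no new states appear). It has 9 states:
  I0: { [F → . * *], [F → . * P], [F' → . F] }  — shift
  I1: { [F → * . *], [F → * . P], [F → . * *], [F → . * P], [P → . *], [P → . F], [P → . g f f] }  — shift
  I2: { [F' → F .] }  — accept
  I3: { [F → * * .], [F → * . *], [F → * . P], [F → . * *], [F → . * P], [P → * .], [P → . *], [P → . F], [P → . g f f] }  — shift, 2 reduces
  I4: { [P → F .] }  — reduce
  I5: { [F → * P .] }  — reduce
  I6: { [P → g . f f] }  — shift
  I7: { [P → g f . f] }  — shift
  I8: { [P → g f f .] }  — reduce

I3 contains complete items [F → * * .], [P → * .] — reduce-reduce conflict.

Answer: Yes — I3: [F → * * .] vs [P → * .]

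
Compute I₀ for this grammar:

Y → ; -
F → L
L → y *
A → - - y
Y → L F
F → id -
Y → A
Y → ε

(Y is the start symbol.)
{ [A → . - - y], [L → . y *], [Y → . ; -], [Y → . A], [Y → . L F], [Y → .], [Y' → . Y] }

First, augment the grammar with Y' → Y
I₀ = CLOSURE({ [Y' → . Y] }):
  [Y' → . Y] has the dot before Y: add [Y → . ; -], [Y → . L F], [Y → . A], [Y → .]
  [Y → . L F] has the dot before L: add [L → . y *]
  [Y → . A] has the dot before A: add [A → . - - y]
No further items can be added.

I₀ = { [A → . - - y], [L → . y *], [Y → . ; -], [Y → . A], [Y → . L F], [Y → .], [Y' → . Y] }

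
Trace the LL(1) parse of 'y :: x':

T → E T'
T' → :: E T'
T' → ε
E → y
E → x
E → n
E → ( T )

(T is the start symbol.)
LL(1) parsing maintains a stack (initially the start symbol over $) and the input. At each step: if the stack top is a terminal, match it against the current input token; if it is a non-terminal N, replace it with the RHS of M[N, lookahead] (the unique production whose predict set contains the lookahead).

Stack is shown with the top on the left.

Stack      Input     Action
---------------------------
T $        y :: x $  output T → E T'
E T' $     y :: x $  output E → y
y T' $     y :: x $  match 'y'
T' $       :: x $    output T' → :: E T'
:: E T' $  :: x $    match '::'
E T' $     x $       output E → x
x T' $     x $       match 'x'
T' $       $         output T' → ε
$          $         accept

The string is accepted.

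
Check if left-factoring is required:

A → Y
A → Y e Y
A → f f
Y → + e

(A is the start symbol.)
Yes, A has productions with common prefix 'Y'

Left-factoring is needed when two productions for the same non-terminal
share a common prefix on the right-hand side.

Productions for A:
  A → Y
  A → Y e Y
  A → f f

Found common prefix 'Y' in productions for A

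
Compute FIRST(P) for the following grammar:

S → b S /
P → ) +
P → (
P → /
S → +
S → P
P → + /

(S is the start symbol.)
From P → ) +:
  - ')' is a terminal: add ')' and stop
From P → (:
  - '(' is a terminal: add '(' and stop
From P → /:
  - '/' is a terminal: add '/' and stop
From P → + /:
  - '+' is a terminal: add '+' and stop

Collecting: FIRST(P) = { '(', ')', '+', '/' }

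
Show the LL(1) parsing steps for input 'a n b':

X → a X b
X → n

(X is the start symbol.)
LL(1) parsing maintains a stack (initially the start symbol over $) and the input. At each step: if the stack top is a terminal, match it against the current input token; if it is a non-terminal N, replace it with the RHS of M[N, lookahead] (the unique production whose predict set contains the lookahead).

Stack is shown with the top on the left.

Stack    Input    Action
------------------------
X $      a n b $  output X → a X b
a X b $  a n b $  match 'a'
X b $    n b $    output X → n
n b $    n b $    match 'n'
b $      b $      match 'b'
$        $        accept

The string is accepted.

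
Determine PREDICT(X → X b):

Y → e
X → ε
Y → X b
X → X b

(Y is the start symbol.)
PREDICT(X → X b) = (FIRST(RHS) \ {ε}) ∪ (FOLLOW(X) if ε ∈ FIRST(RHS), i.e. RHS ⇒* ε)
FIRST(X) = { 'b', ε }
FIRST(X b) = { 'b' }
ε ∉ FIRST(X b), so FOLLOW(X) is not added.
PREDICT(X → X b) = { 'b' }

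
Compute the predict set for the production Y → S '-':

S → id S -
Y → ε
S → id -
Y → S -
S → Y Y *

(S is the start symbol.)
{ '*', 'id' }

PREDICT(Y → S '-') = (FIRST(RHS) \ {ε}) ∪ (FOLLOW(Y) if ε ∈ FIRST(RHS), i.e. RHS ⇒* ε)
FIRST(S) = { '*', 'id' }
FIRST(S '-') = { '*', 'id' }
ε ∉ FIRST(S '-'), so FOLLOW(Y) is not added.
PREDICT(Y → S '-') = { '*', 'id' }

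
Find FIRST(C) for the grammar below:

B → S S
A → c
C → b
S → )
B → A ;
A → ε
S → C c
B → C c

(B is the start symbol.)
To compute FIRST(C), examine every production with C on the left-hand side, reading each right-hand side left to right until a non-nullable symbol is reached.

From C → b:
  - b is a terminal: add 'b' and stop

Collecting: FIRST(C) = { 'b' }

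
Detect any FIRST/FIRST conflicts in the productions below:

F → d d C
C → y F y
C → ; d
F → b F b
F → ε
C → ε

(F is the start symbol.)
No FIRST/FIRST conflicts.

A FIRST/FIRST conflict occurs when two productions N → α and N → β for the same non-terminal have FIRST(α) ∩ FIRST(β) ≠ ∅ (with ε ∈ FIRST of a nullable right-hand side, so two nullable alternatives also conflict).

Productions for F:
  F → d d C: FIRST = { 'd' }
  F → b F b: FIRST = { 'b' }
  F → ε: FIRST = { ε }
Productions for C:
  C → y F y: FIRST = { 'y' }
  C → ; d: FIRST = { ';' }
  C → ε: FIRST = { ε }

All alternatives of each non-terminal have pairwise disjoint FIRST sets.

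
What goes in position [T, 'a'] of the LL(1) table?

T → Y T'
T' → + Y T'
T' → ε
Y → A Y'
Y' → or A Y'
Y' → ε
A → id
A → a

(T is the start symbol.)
T → Y T'

To find M[T, 'a'], we find productions for T where 'a' is in the predict set (PREDICT(N → α) = (FIRST(α) \ {ε}) ∪ (FOLLOW(N) if α ⇒* ε)).

Relevant sets:
  FIRST(Y) = { 'a', 'id' }

T → Y T': PREDICT = { 'a', 'id' }
  'a' is in predict set, so this production goes in M[T, 'a']

M[T, 'a'] = T → Y T'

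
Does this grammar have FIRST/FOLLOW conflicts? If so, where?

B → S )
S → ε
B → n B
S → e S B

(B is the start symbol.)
Yes. S → e S B with FOLLOW(S) on { 'e' }

A FIRST/FOLLOW conflict occurs when a non-terminal N has a nullable alternative N → β (β ⇒* ε) and another alternative N → α with FIRST(α) ∩ FOLLOW(N) ≠ ∅: on such a lookahead the parser cannot decide between expanding α and letting N vanish via β.

Nullable non-terminals: S.

S: nullable alternative(s) S → ε; FOLLOW(S) = { ')', 'e', 'n' }
  S → ε: FIRST \ {ε} = { } — this is the only nullable alternative, skip
  S → e S B: FIRST \ {ε} = { 'e' } — overlaps FOLLOW(S) on { 'e' }: CONFLICT

B has no nullable alternative, so no FIRST/FOLLOW check is needed there.

So the grammar has 1 FIRST/FOLLOW conflict (marked CONFLICT above).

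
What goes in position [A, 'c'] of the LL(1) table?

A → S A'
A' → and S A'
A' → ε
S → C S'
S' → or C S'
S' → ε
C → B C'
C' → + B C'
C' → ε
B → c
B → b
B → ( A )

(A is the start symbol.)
To find M[A, 'c'], we find productions for A where 'c' is in the predict set (PREDICT(N → α) = (FIRST(α) \ {ε}) ∪ (FOLLOW(N) if α ⇒* ε)).

Relevant sets:
  FIRST(S) = { '(', 'b', 'c' }

A → S A': PREDICT = { '(', 'b', 'c' }
  'c' is in predict set, so this production goes in M[A, 'c']

M[A, 'c'] = A → S A'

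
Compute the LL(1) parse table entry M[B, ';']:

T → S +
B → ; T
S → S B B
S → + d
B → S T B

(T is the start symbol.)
To find M[B, ';'], we find productions for B where ';' is in the predict set (PREDICT(N → α) = (FIRST(α) \ {ε}) ∪ (FOLLOW(N) if α ⇒* ε)).

Relevant sets:
  FIRST(S) = { '+' }

B → ; T: PREDICT = { ';' }
  ';' is in predict set, so this production goes in M[B, ';']
B → S T B: PREDICT = { '+' }

M[B, ';'] = B → ; T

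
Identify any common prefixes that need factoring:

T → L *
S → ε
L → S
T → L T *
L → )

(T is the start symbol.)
Left-factoring is needed when two productions for the same non-terminal
share a common prefix on the right-hand side.

Productions for T:
  T → L *
  T → L T *
Productions for L:
  L → S
  L → )

Found common prefix 'L' in productions for T

Answer: Yes, T has productions with common prefix 'L'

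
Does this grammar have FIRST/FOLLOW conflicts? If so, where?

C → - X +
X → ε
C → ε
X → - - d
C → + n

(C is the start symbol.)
A FIRST/FOLLOW conflict occurs when a non-terminal N has a nullable alternative N → β (β ⇒* ε) and another alternative N → α with FIRST(α) ∩ FOLLOW(N) ≠ ∅: on such a lookahead the parser cannot decide between expanding α and letting N vanish via β.

Nullable non-terminals: C, X.

C: nullable alternative(s) C → ε; FOLLOW(C) = { $ }
  C → - X +: FIRST \ {ε} = { '-' } — disjoint from FOLLOW(C)
  C → ε: FIRST \ {ε} = { } — this is the only nullable alternative, skip
  C → + n: FIRST \ {ε} = { '+' } — disjoint from FOLLOW(C)

X: nullable alternative(s) X → ε; FOLLOW(X) = { '+' }
  X → ε: FIRST \ {ε} = { } — this is the only nullable alternative, skip
  X → - - d: FIRST \ {ε} = { '-' } — disjoint from FOLLOW(X)

No FIRST/FOLLOW conflicts found.

Answer: No FIRST/FOLLOW conflicts.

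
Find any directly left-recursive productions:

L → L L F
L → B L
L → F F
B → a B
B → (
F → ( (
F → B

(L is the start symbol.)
Direct left recursion occurs when N → N α for some non-terminal N (the right-hand side begins with the left-hand side itself).

L → L L F: LEFT RECURSIVE (starts with L)
L → B L: starts with B
L → F F: starts with F
B → a B: starts with a
B → (: starts with '('
F → ( (: starts with '('
F → B: starts with B

The grammar has direct left recursion on: L.

Answer: Yes, L is left-recursive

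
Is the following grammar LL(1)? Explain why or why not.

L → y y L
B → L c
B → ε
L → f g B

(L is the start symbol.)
A grammar is LL(1) if for each non-terminal N with multiple productions, the predict sets of those productions are pairwise disjoint, where PREDICT(N → α) = (FIRST(α) \ {ε}) ∪ (FOLLOW(N) if α ⇒* ε).

Relevant sets:
  FIRST(L) = { 'f', 'y' }
  FOLLOW(B) = { $, 'c' }

For L:
  PREDICT(L → y y L) = { 'y' }
  PREDICT(L → f g B) = { 'f' }
For B:
  PREDICT(B → L c) = { 'f', 'y' }
  PREDICT(B → ε) = { $, 'c' }

All predict sets are disjoint. The grammar IS LL(1).

Answer: Yes, the grammar is LL(1).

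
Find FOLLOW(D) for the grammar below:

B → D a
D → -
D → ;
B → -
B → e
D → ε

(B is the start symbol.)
To compute FOLLOW(D), find every occurrence of D on a right-hand side N → α D β: add FIRST(β) \ {ε}, and if β is empty or nullable also add FOLLOW(N). Iterate to a fixed point.

In B → D a: D is followed by a, add FIRST(a) \ {ε} = { 'a' }

Taking the union: FOLLOW(D) = { 'a' }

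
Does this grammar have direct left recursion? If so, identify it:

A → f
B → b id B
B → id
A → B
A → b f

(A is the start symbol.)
No direct left recursion

Direct left recursion occurs when N → N α for some non-terminal N (the right-hand side begins with the left-hand side itself).

A → f: starts with f
B → b id B: starts with b
B → id: starts with id
A → B: starts with B
A → b f: starts with b

No direct left recursion found.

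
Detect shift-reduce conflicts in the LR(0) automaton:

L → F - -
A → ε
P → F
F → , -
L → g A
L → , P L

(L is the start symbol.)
No shift-reduce conflicts

Augment with L' → L and build the canonical LR(0) collection (I0 = CLOSURE({[L' → . L]}), then GOTO on every symbol after a dot until no new states appear). It has 13 states:
  I0: { [F → . , -], [L → . , P L], [L → . F - -], [L → . g A], [L' → . L] }  — shift
  I1: { [F → , . -], [F → . , -], [L → , . P L], [P → . F] }  — shift
  I2: { [L → F . - -] }  — shift
  I3: { [L' → L .] }  — accept
  I4: { [A → .], [L → g . A] }  — reduce
  I5: { [L → g A .] }  — reduce
  I6: { [L → F - . -] }  — shift
  I7: { [L → F - - .] }  — reduce
  I8: { [F → , . -] }  — shift
  I9: { [F → , - .] }  — reduce
  I10: { [P → F .] }  — reduce
  I11: { [F → . , -], [L → , P . L], [L → . , P L], [L → . F - -], [L → . g A] }  — shift
  I12: { [L → , P L .] }  — reduce

No state contains both a complete item and a shift item.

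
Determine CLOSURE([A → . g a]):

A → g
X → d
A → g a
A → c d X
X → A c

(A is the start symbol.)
{ [A → . g a] }

Start with: [A → . g a]
The dot precedes the terminal g, so nothing is added.

CLOSURE = { [A → . g a] }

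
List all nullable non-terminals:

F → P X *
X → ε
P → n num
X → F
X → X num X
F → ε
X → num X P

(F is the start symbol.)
A non-terminal is nullable if it can derive ε (the empty string): either it has an ε-production, or it has a production whose right-hand side consists entirely of nullable non-terminals.

ε-productions: X → ε, F → ε
So X, F are immediately nullable.
No further non-terminal can be added: every production for the remaining non-terminals contains a terminal or a non-nullable non-terminal.
Nullable = { 'F', 'X' }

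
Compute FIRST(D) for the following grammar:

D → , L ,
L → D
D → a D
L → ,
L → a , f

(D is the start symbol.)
{ ',', 'a' }

From D → , L ,:
  - ',' is a terminal: add ',' and stop
From D → a D:
  - a is a terminal: add 'a' and stop

Collecting: FIRST(D) = { ',', 'a' }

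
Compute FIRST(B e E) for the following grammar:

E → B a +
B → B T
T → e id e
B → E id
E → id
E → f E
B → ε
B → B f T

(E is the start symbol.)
FIRST sets of the non-terminals involved (from the grammar, by fixed-point iteration):
  FIRST(B) = { 'a', 'e', 'f', 'id', ε }

To compute FIRST(B e E), process the symbols left to right:
Symbol B is a non-terminal. Add FIRST(B) \ {ε} = { 'a', 'e', 'f', 'id' }
B is nullable (ε ∈ FIRST(B)), continue to the next symbol.
Symbol e is a terminal. Add 'e' and stop.
FIRST(B e E) = { 'a', 'e', 'f', 'id' }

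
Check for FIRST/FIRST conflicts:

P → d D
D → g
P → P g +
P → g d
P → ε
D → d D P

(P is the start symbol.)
FIRST sets of the non-terminals at (or reachable through a nullable prefix from) the front of some alternative:
  FIRST(P) = { 'd', 'g', ε }

Productions for P:
  P → d D: FIRST = { 'd' }
  P → P g +: FIRST = { 'd', 'g' }
  P → g d: FIRST = { 'g' }
  P → ε: FIRST = { ε }
Productions for D:
  D → g: FIRST = { 'g' }
  D → d D P: FIRST = { 'd' }

Conflict for P: P → d D and P → P g +
  Overlap: { 'd' }
Conflict for P: P → P g + and P → g d
  Overlap: { 'g' }

Answer: Yes. P → d D / P → P g '+' on { 'd' }; P → P g '+' / P → g d on { 'g' }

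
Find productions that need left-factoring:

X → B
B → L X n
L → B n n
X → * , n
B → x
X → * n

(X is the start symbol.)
Yes, X has productions with common prefix '*'

Left-factoring is needed when two productions for the same non-terminal
share a common prefix on the right-hand side.

Productions for X:
  X → B
  X → * , n
  X → * n
Productions for B:
  B → L X n
  B → x

Found common prefix '*' in productions for X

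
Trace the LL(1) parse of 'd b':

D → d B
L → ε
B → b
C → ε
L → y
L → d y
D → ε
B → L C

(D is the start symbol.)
Stack is shown with the top on the left.

Stack  Input  Action
--------------------
D $    d b $  output D → d B
d B $  d b $  match 'd'
B $    b $    output B → b
b $    b $    match 'b'
$      $      accept

The string is accepted.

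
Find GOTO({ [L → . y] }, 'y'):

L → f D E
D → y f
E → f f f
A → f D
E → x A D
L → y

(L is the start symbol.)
{ [L → y .] }

GOTO(I, 'y') = CLOSURE({ [A → αX.β] : [A → α.Xβ] ∈ I, X = 'y' })

Items with dot before 'y', with the dot advanced:
  [L → . y] → [L → y .]
Closure adds nothing (no advanced item has the dot before a non-terminal).

GOTO = { [L → y .] }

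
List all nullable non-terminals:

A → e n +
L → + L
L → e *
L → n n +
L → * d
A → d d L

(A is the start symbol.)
There are no ε-productions, so no non-terminal can derive ε.
No non-terminals are nullable.

Answer: None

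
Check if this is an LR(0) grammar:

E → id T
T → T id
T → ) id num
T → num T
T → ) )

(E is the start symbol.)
A grammar is LR(0) if no state in the canonical LR(0) collection has:
  - both a shift item (dot before a terminal) and a complete item (shift-reduce conflict), or
  - two or more complete items (reduce-reduce conflict; the accept item [E' → E .] counts as a complete item here).

Augment with E' → E and build the canonical LR(0) collection (I0 = CLOSURE({[E' → . E]}), then GOTO on every symbol after a dot until no new states appear). It has 11 states:
  I0: { [E → . id T], [E' → . E] }  — shift
  I1: { [E' → E .] }  — accept
  I2: { [E → id . T], [T → . ) )], [T → . ) id num], [T → . T id], [T → . num T] }  — shift
  I3: { [T → ) . )], [T → ) . id num] }  — shift
  I4: { [E → id T .], [T → T . id] }  — shift, reduce
  I5: { [T → . ) )], [T → . ) id num], [T → . T id], [T → . num T], [T → num . T] }  — shift
  I6: { [T → T . id], [T → num T .] }  — shift, reduce
  I7: { [T → T id .] }  — reduce
  I8: { [T → ) ) .] }  — reduce
  I9: { [T → ) id . num] }  — shift
  I10: { [T → ) id num .] }  — reduce

Conflict in state I4:
  Shift-reduce conflict between [E → id T .] and [T → T . id]
So the grammar is NOT LR(0).

Answer: No. Shift-reduce conflict between [E → id T .] and [T → T . id]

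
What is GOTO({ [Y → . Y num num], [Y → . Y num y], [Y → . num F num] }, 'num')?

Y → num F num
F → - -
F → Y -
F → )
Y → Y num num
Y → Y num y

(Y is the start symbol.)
{ [F → . )], [F → . - -], [F → . Y -], [Y → . Y num num], [Y → . Y num y], [Y → . num F num], [Y → num . F num] }

GOTO(I, 'num') = CLOSURE({ [A → αX.β] : [A → α.Xβ] ∈ I, X = 'num' })

Items with dot before 'num', with the dot advanced:
  [Y → . num F num] → [Y → num . F num]
Closure of the advanced items:
  [Y → num . F num] has the dot before F: add [F → . - -], [F → . Y -], [F → . )]
  [F → . Y -] has the dot before Y: add [Y → . num F num], [Y → . Y num num], [Y → . Y num y]

GOTO = { [F → . )], [F → . - -], [F → . Y -], [Y → . Y num num], [Y → . Y num y], [Y → . num F num], [Y → num . F num] }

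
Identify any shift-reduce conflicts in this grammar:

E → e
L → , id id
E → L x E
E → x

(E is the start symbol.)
A shift-reduce conflict occurs when an LR(0) state has both:
  - a complete (reduce) item [A → α .] (dot at the end), and
  - a shift item [B → β . c γ] (dot before a terminal).

Augment with E' → E and build the canonical LR(0) collection (I0 = CLOSURE({[E' → . E]}), then GOTO on every symbol after a dot until no new states appear). It has 10 states:
  I0: { [E → . L x E], [E → . e], [E → . x], [E' → . E], [L → . , id id] }  — shift
  I1: { [L → , . id id] }  — shift
  I2: { [E' → E .] }  — accept
  I3: { [E → L . x E] }  — shift
  I4: { [E → e .] }  — reduce
  I5: { [E → x .] }  — reduce
  I6: { [E → . L x E], [E → . e], [E → . x], [E → L x . E], [L → . , id id] }  — shift
  I7: { [E → L x E .] }  — reduce
  I8: { [L → , id . id] }  — shift
  I9: { [L → , id id .] }  — reduce

No state contains both a complete item and a shift item.

Answer: No shift-reduce conflicts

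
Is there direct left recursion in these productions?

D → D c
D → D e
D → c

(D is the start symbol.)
Yes, D is left-recursive

Direct left recursion occurs when N → N α for some non-terminal N (the right-hand side begins with the left-hand side itself).

D → D c: LEFT RECURSIVE (starts with D)
D → D e: LEFT RECURSIVE (starts with D)
D → c: starts with c

The grammar has direct left recursion on: D.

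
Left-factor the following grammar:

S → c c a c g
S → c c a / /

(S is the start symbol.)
S → c c a S'
S' → c g
S' → / /

Left-factoring transforms A → αβ₁ | αβ₂ into A → αA' and A' → β₁ | β₂
(α is the longest common prefix among the alternatives). Repeat until
no nonterminal has two alternatives with a common prefix.

Round 1: S has alternatives sharing prefix 'c c a'. Introduce S': S → c c a S'
  Add: S' → c g
  Add: S' → / /

No remaining common prefixes — done.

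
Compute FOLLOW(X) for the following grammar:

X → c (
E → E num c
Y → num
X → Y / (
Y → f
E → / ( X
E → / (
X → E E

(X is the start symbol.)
{ $, '/', 'num' }

To compute FOLLOW(X), find every occurrence of X on a right-hand side N → α X β: add FIRST(β) \ {ε}, and if β is empty or nullable also add FOLLOW(N). Iterate to a fixed point.

X is the start symbol, so $ ∈ FOLLOW(X).
In E → / ( X: X is at the end, add FOLLOW(E)

The FOLLOW sets referred to above (computed the same way, to a fixed point):
  FOLLOW(E) = { $, '/', 'num' }

Taking the union: FOLLOW(X) = { $, '/', 'num' }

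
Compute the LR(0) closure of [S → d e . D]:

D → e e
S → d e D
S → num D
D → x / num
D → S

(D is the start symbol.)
{ [D → . S], [D → . e e], [D → . x / num], [S → . d e D], [S → . num D], [S → d e . D] }

To compute CLOSURE, for each item [A → α.Bβ] where B is a non-terminal, add [B → .γ] for all productions B → γ; repeat for the newly added items until nothing changes.

Start with: [S → d e . D]
  [S → d e . D] has the dot before D: add [D → . e e], [D → . x / num], [D → . S]
  [D → . S] has the dot before S: add [S → . d e D], [S → . num D]
No further items can be added.

CLOSURE = { [D → . S], [D → . e e], [D → . x / num], [S → . d e D], [S → . num D], [S → d e . D] }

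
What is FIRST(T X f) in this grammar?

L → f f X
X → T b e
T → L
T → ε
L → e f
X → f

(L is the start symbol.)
{ 'b', 'e', 'f' }

FIRST sets of the non-terminals involved (from the grammar, by fixed-point iteration):
  FIRST(T) = { 'e', 'f', ε }
  FIRST(X) = { 'b', 'e', 'f' }

To compute FIRST(T X f), process the symbols left to right:
Symbol T is a non-terminal. Add FIRST(T) \ {ε} = { 'e', 'f' }
T is nullable (ε ∈ FIRST(T)), continue to the next symbol.
Symbol X is a non-terminal. Add FIRST(X) \ {ε} = { 'b', 'e', 'f' }
X is not nullable (ε ∉ FIRST(X)), so stop here.
FIRST(T X f) = { 'b', 'e', 'f' }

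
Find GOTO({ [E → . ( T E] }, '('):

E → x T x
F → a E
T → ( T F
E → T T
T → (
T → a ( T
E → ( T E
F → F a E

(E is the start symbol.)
GOTO(I, '(') = CLOSURE({ [A → αX.β] : [A → α.Xβ] ∈ I, X = '(' })

Items with dot before '(', with the dot advanced:
  [E → . ( T E] → [E → ( . T E]
Closure of the advanced items:
  [E → ( . T E] has the dot before T: add [T → . ( T F], [T → . (], [T → . a ( T]

GOTO = { [E → ( . T E], [T → . ( T F], [T → . (], [T → . a ( T] }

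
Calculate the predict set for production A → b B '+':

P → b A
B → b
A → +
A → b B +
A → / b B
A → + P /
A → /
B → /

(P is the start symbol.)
PREDICT(A → b B '+') = (FIRST(RHS) \ {ε}) ∪ (FOLLOW(A) if ε ∈ FIRST(RHS), i.e. RHS ⇒* ε)
FIRST(b B '+') = { 'b' }
ε ∉ FIRST(b B '+'), so FOLLOW(A) is not added.
PREDICT(A → b B '+') = { 'b' }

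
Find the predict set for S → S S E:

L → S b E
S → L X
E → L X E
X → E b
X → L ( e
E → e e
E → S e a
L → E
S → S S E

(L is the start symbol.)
PREDICT(S → S S E) = (FIRST(RHS) \ {ε}) ∪ (FOLLOW(S) if ε ∈ FIRST(RHS), i.e. RHS ⇒* ε)
FIRST(S) = { 'e' }
FIRST(S S E) = { 'e' }
ε ∉ FIRST(S S E), so FOLLOW(S) is not added.
PREDICT(S → S S E) = { 'e' }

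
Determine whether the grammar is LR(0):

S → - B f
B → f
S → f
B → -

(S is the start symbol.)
Yes, the grammar is LR(0)

A grammar is LR(0) if no state in the canonical LR(0) collection has:
  - both a shift item (dot before a terminal) and a complete item (shift-reduce conflict), or
  - two or more complete items (reduce-reduce conflict; the accept item [S' → S .] counts as a complete item here).

Augment with S' → S and build the canonical LR(0) collection (I0 = CLOSURE({[S' → . S]}), then GOTO on every symbol after a dot until no new states appear). It has 8 states:
  I0: { [S → . - B f], [S → . f], [S' → . S] }  — shift
  I1: { [B → . -], [B → . f], [S → - . B f] }  — shift
  I2: { [S' → S .] }  — accept
  I3: { [S → f .] }  — reduce
  I4: { [B → - .] }  — reduce
  I5: { [S → - B . f] }  — shift
  I6: { [B → f .] }  — reduce
  I7: { [S → - B f .] }  — reduce

Every state is either a pure shift/goto state or contains exactly one complete item and nothing to shift — no conflicts. The grammar is LR(0).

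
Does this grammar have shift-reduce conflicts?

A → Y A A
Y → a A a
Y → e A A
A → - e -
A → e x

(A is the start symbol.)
No shift-reduce conflicts

Augment with A' → A and build the canonical LR(0) collection (I0 = CLOSURE({[A' → . A]}), then GOTO on every symbol after a dot until no new states appear). It has 15 states:
  I0: { [A → . - e -], [A → . Y A A], [A → . e x], [A' → . A], [Y → . a A a], [Y → . e A A] }  — shift
  I1: { [A → - . e -] }  — shift
  I2: { [A' → A .] }  — accept
  I3: { [A → . - e -], [A → . Y A A], [A → . e x], [A → Y . A A], [Y → . a A a], [Y → . e A A] }  — shift
  I4: { [A → . - e -], [A → . Y A A], [A → . e x], [Y → . a A a], [Y → . e A A], [Y → a . A a] }  — shift
  I5: { [A → . - e -], [A → . Y A A], [A → . e x], [A → e . x], [Y → . a A a], [Y → . e A A], [Y → e . A A] }  — shift
  I6: { [A → . - e -], [A → . Y A A], [A → . e x], [Y → . a A a], [Y → . e A A], [Y → e A . A] }  — shift
  I7: { [A → e x .] }  — reduce
  I8: { [Y → e A A .] }  — reduce
  I9: { [Y → a A . a] }  — shift
  I10: { [Y → a A a .] }  — reduce
  I11: { [A → . - e -], [A → . Y A A], [A → . e x], [A → Y A . A], [Y → . a A a], [Y → . e A A] }  — shift
  I12: { [A → Y A A .] }  — reduce
  I13: { [A → - e . -] }  — shift
  I14: { [A → - e - .] }  — reduce

No state contains both a complete item and a shift item.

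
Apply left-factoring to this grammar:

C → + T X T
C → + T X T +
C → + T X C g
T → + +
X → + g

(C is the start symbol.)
Left-factoring transforms A → αβ₁ | αβ₂ into A → αA' and A' → β₁ | β₂
(α is the longest common prefix among the alternatives). Repeat until
no nonterminal has two alternatives with a common prefix.

Round 1: C has alternatives sharing prefix '+ T X'. Introduce C': C → + T X C'
  Add: C' → T
  Add: C' → T +
  Add: C' → C g

Round 2: C' has alternatives sharing prefix 'T'. Introduce C'': C' → T C''
  Add: C'' → ε
  Add: C'' → +

No remaining common prefixes — done.

Resulting grammar:
C → + T X C'
C' → T C''
C'' → ε
C'' → +
C' → C g
T → + +
X → + g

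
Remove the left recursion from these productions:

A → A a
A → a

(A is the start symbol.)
A → a A'
A' → a A'
A' → ε

A is directly left-recursive. The standard transformation for
  A → A α₁ | ... | A α_m | β₁ | ... | β_n
is
  A  → β₁ A' | ... | β_n A'
  A' → α₁ A' | ... | α_m A' | ε

A → a becomes A → a A'
A → A a becomes A' → a A'
Add A' → ε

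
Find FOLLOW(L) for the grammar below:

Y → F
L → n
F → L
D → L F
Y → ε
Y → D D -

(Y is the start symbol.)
To compute FOLLOW(L), find every occurrence of L on a right-hand side N → α L β: add FIRST(β) \ {ε}, and if β is empty or nullable also add FOLLOW(N). Iterate to a fixed point.

In F → L: L is at the end, add FOLLOW(F)
In D → L F: L is followed by F, add FIRST(F) \ {ε} = { 'n' }

The FOLLOW sets referred to above (computed the same way, to a fixed point):
  FOLLOW(F) = { $, '-', 'n' }

Taking the union: FOLLOW(L) = { $, '-', 'n' }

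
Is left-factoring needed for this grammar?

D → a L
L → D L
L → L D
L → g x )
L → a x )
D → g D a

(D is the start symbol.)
Left-factoring is needed when two productions for the same non-terminal
share a common prefix on the right-hand side.

Productions for D:
  D → a L
  D → g D a
Productions for L:
  L → D L
  L → L D
  L → g x )
  L → a x )

No common prefixes found.

Answer: No, left-factoring is not needed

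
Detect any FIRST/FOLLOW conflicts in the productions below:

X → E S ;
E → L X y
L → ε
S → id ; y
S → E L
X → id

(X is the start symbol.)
No FIRST/FOLLOW conflicts.

A FIRST/FOLLOW conflict occurs when a non-terminal N has a nullable alternative N → β (β ⇒* ε) and another alternative N → α with FIRST(α) ∩ FOLLOW(N) ≠ ∅: on such a lookahead the parser cannot decide between expanding α and letting N vanish via β.

Nullable non-terminals: L.
L has a nullable alternative but only one production, so nothing to check.

E, S, X have no nullable alternative, so no FIRST/FOLLOW check is needed there.

No FIRST/FOLLOW conflicts found.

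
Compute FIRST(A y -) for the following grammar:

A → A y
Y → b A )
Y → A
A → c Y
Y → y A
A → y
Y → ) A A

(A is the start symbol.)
{ 'c', 'y' }

FIRST sets of the non-terminals involved (from the grammar, by fixed-point iteration):
  FIRST(A) = { 'c', 'y' }

To compute FIRST(A y -), process the symbols left to right:
Symbol A is a non-terminal. Add FIRST(A) \ {ε} = { 'c', 'y' }
A is not nullable (ε ∉ FIRST(A)), so stop here.
FIRST(A y -) = { 'c', 'y' }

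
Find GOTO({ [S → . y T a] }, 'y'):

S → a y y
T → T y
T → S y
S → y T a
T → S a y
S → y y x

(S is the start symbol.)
GOTO(I, 'y') = CLOSURE({ [A → αX.β] : [A → α.Xβ] ∈ I, X = 'y' })

Items with dot before 'y', with the dot advanced:
  [S → . y T a] → [S → y . T a]
Closure of the advanced items:
  [S → y . T a] has the dot before T: add [T → . T y], [T → . S y], [T → . S a y]
  [T → . S y] has the dot before S: add [S → . a y y], [S → . y T a], [S → . y y x]

GOTO = { [S → . a y y], [S → . y T a], [S → . y y x], [S → y . T a], [T → . S a y], [T → . S y], [T → . T y] }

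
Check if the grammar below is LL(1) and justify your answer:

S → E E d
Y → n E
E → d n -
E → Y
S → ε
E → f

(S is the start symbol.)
Yes, the grammar is LL(1).

Relevant sets:
  FIRST(E) = { 'd', 'f', 'n' }
  FIRST(Y) = { 'n' }
  FOLLOW(S) = { $ }

For S:
  PREDICT(S → E E d) = { 'd', 'f', 'n' }
  PREDICT(S → ε) = { $ }
For E:
  PREDICT(E → d n '-') = { 'd' }
  PREDICT(E → Y) = { 'n' }
  PREDICT(E → f) = { 'f' }
Y has a single production, so nothing to check there.

All predict sets are disjoint. The grammar IS LL(1).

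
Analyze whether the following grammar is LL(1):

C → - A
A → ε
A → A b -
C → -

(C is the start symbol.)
A grammar is LL(1) if for each non-terminal N with multiple productions, the predict sets of those productions are pairwise disjoint, where PREDICT(N → α) = (FIRST(α) \ {ε}) ∪ (FOLLOW(N) if α ⇒* ε).

Relevant sets:
  FIRST(A) = { 'b', ε }
  FOLLOW(A) = { $, 'b' }

For C:
  PREDICT(C → '-' A) = { '-' }
  PREDICT(C → '-') = { '-' }
For A:
  PREDICT(A → ε) = { $, 'b' }
  PREDICT(A → A b '-') = { 'b' }

Conflict found: Predict set conflict for C: { '-' }
The grammar is NOT LL(1).

Answer: No. Predict set conflict for C: { '-' }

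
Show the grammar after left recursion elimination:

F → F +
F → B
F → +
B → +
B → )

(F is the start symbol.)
F is directly left-recursive. The standard transformation for
  A → A α₁ | ... | A α_m | β₁ | ... | β_n
is
  A  → β₁ A' | ... | β_n A'
  A' → α₁ A' | ... | α_m A' | ε

F → B becomes F → B F'
F → + becomes F → + F'
F → F + becomes F' → + F'
Add F' → ε

Productions for other non-terminals are unchanged:
  B → +
  B → )

Resulting grammar:
F → B F'
F → + F'
F' → + F'
F' → ε
B → +
B → )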